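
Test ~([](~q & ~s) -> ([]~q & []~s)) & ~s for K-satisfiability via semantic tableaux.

1. ~([](~q & ~s) -> ([]~q & []~s)) & ~s, 0
2. ~([](~q & ~s) -> ([]~q & []~s)), 0   [&-rule on 1]
3. ~s, 0   [&-rule on 1]
4. [](~q & ~s), 0   [~->-rule on 2]
5. ~([]~q & []~s), 0   [~->-rule on 2]
6. ~[]~s, 0   [~&-rule on 5 (branches; this branch)]
7. s, 1   [~[]-rule on 6: fresh world 1, 0R1]
8. ~q & ~s, 1   [[]-rule on 4 via 0R1]
9. ~q, 1   [&-rule on 8]
10. ~s, 1   [&-rule on 8]
Accessibility: 0R1
Branch closes: s and ~s both at 1.
Every branch closes; the branch above is one of them.

No, unsatisfiable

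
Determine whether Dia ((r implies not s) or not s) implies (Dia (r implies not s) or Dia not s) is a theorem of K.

Tableau for the negation not (Dia ((r implies not s) or not s) implies (Dia (r implies not s) or Dia not s)):
1. not (Dia ((r implies not s) or not s) implies (Dia (r implies not s) or Dia not s)), 0
2. Dia ((r implies not s) or not s), 0   [neg-implies-rule on 1]
3. not (Dia (r implies not s) or Dia not s), 0   [neg-implies-rule on 1]
4. not Dia (r implies not s), 0   [neg-or-rule on 3]
5. not Dia not s, 0   [neg-or-rule on 3]
6. (r implies not s) or not s, 1   [Dia-rule on 2: fresh world 1, 0R1]
7. not (r implies not s), 1   [neg-Dia-rule on 4 via 0R1]
8. r, 1   [neg-implies-rule on 7]
9. s, 1   [neg-implies-rule on 7]
10. r implies not s, 1   [or-rule on 6 (branches; this branch)]
11. not s, 1   [implies-rule on 10 (branches; this branch)]
Accessibility: 0R1
Branch closes: s and not s both at 1.
Every branch of the negation's tableau closes; the branch above is one of them.

Yes, valid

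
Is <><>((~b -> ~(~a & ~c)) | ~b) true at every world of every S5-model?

Valid in S5

Tableau for the negation ~<><>((~b -> ~(~a & ~c)) | ~b):
1. ~<><>((~b -> ~(~a & ~c)) | ~b), 0
2. ~<>((~b -> ~(~a & ~c)) | ~b), 0   [~<>-rule on 1 via 0R0]
3. ~((~b -> ~(~a & ~c)) | ~b), 0   [~<>-rule on 2 via 0R0]
4. ~(~b -> ~(~a & ~c)), 0   [~|-rule on 3]
5. b, 0   [~|-rule on 3]
6. ~b, 0   [~->-rule on 4]
7. ~a & ~c, 0   [~->-rule on 4]
Accessibility: 0R0
Branch closes: b and ~b both at 0.
All branches of the negation close; one closing branch shown above.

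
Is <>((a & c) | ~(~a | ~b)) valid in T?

Tableau for the negation ~<>((a & c) | ~(~a | ~b)):
1. ~<>((a & c) | ~(~a | ~b)), 0
2. ~((a & c) | ~(~a | ~b)), 0
3. ~(a & c), 0
4. ~a | ~b, 0
5. ~c, 0
6. ~b, 0
Accessibility: 0R0
The negation has an open branch (countermodel exists).

Not valid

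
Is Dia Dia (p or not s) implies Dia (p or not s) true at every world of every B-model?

Invalid (countermodel exists)

Tableau for the negation not (Dia Dia (p or not s) implies Dia (p or not s)):
1. not (Dia Dia (p or not s) implies Dia (p or not s)), 0
2. Dia Dia (p or not s), 0
3. not Dia (p or not s), 0
4. not (p or not s), 0
5. not p, 0
6. s, 0
7. Dia (p or not s), 1
8. not (p or not s), 1
9. not p, 1
10. s, 1
11. p or not s, 2
12. not s, 2
Accessibility: 0R0, 0R1, 1R0, 1R1, 1R2, 2R1, 2R2
The negation has an open branch (countermodel exists).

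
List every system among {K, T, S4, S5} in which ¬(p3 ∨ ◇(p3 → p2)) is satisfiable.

K

K-tableau for the formula:
1. ¬(p3 ∨ ◇(p3 → p2)), u
2. ¬p3, u
3. ¬◇(p3 → p2), u
Complete open branch: satisfiable in K.
T-tableau for the formula:
1. ¬(p3 ∨ ◇(p3 → p2)), u
2. ¬p3, u
3. ¬◇(p3 → p2), u
4. ¬(p3 → p2), u
5. p3, u
6. ¬p2, u
Accessibility: uRu
Branch closes: p3 and ¬p3 both at u.
Every branch closes (one shown): unsatisfiable in T, hence also in S4, S5 (every S4/S5-frame is a T-frame).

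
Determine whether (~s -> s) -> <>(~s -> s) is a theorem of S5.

Valid in S5

Tableau for the negation ~((~s -> s) -> <>(~s -> s)):
1. ~((~s -> s) -> <>(~s -> s)), w0
2. ~s -> s, w0   [~->-rule on 1]
3. ~<>(~s -> s), w0   [~->-rule on 1]
4. ~(~s -> s), w0   [~<>-rule on 3 via w0Rw0]
5. ~s, w0   [~->-rule on 4]
6. s, w0   [->-rule on 2 (branches; this branch)]
Accessibility: w0Rw0
Branch closes: s and ~s both at w0.
Every branch of the negation's tableau closes; the branch above is one of them.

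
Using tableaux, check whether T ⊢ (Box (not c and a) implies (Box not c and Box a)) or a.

Valid

Tableau for the negation not ((Box (not c and a) implies (Box not c and Box a)) or a):
1. not ((Box (not c and a) implies (Box not c and Box a)) or a), 0
2. not (Box (not c and a) implies (Box not c and Box a)), 0   [neg-or-rule on 1]
3. not a, 0   [neg-or-rule on 1]
4. Box (not c and a), 0   [neg-implies-rule on 2]
5. not (Box not c and Box a), 0   [neg-implies-rule on 2]
6. not c and a, 0   [Box-rule on 4 via 0R0]
7. not c, 0   [and-rule on 6]
8. a, 0   [and-rule on 6]
Accessibility: 0R0
Branch closes: a and not a both at 0.
Every branch of the negation's tableau closes; the branch above is one of them.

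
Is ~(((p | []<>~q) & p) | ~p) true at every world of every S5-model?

Invalid (countermodel exists)

Tableau for the negation ((p | []<>~q) & p) | ~p:
1. ((p | []<>~q) & p) | ~p, u
2. ~p, u
Accessibility: uRu
The negation has an open branch (countermodel exists).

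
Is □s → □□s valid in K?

Tableau for the negation ¬(□s → □□s):
1. ¬(□s → □□s), 0
2. □s, 0
3. ¬□□s, 0
4. ¬□s, 1
5. s, 1
6. ¬s, 2
Accessibility: 0R1, 1R2
The negation has an open branch (countermodel exists).

Invalid (countermodel exists)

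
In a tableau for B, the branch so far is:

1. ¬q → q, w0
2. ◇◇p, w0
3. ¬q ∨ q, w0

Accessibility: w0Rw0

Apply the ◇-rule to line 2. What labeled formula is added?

a fresh world w1 with w0Rw1, and ◇p at w1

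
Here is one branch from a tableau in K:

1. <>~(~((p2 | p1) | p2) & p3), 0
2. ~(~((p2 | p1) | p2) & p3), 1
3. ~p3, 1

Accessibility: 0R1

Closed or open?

No, open

No world carries both an atom and its negation.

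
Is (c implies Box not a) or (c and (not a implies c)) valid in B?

Tableau for the negation not ((c implies Box not a) or (c and (not a implies c))):
1. not ((c implies Box not a) or (c and (not a implies c))), u
2. not (c implies Box not a), u   [neg-or-rule on 1]
3. not (c and (not a implies c)), u   [neg-or-rule on 1]
4. c, u   [neg-implies-rule on 2]
5. not Box not a, u   [neg-implies-rule on 2]
6. not (not a implies c), u   [neg-and-rule on 3 (branches; this branch)]
7. not a, u   [neg-implies-rule on 6]
8. not c, u   [neg-implies-rule on 6]
Accessibility: uRu
Branch closes: c and not c both at u.
Every branch of the negation's tableau closes; the branch above is one of them.

Valid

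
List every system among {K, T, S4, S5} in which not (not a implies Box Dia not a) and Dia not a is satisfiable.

K, T, S4

S4-tableau for the formula:
1. not (not a implies Box Dia not a) and Dia not a, w0
2. not (not a implies Box Dia not a), w0   [and-rule on 1]
3. Dia not a, w0   [and-rule on 1]
4. not a, w0   [neg-implies-rule on 2]
5. not Box Dia not a, w0   [neg-implies-rule on 2]
6. not a, w1   [Dia-rule on 3: fresh world w1, w0Rw1]
7. not Dia not a, w2   [neg-Box-rule on 5: fresh world w2, w0Rw2]
8. a, w2   [neg-Dia-rule on 7 via w2Rw2]
Accessibility: w0Rw0, w0Rw1, w0Rw2, w1Rw1, w2Rw2
Complete open branch: satisfiable in S4, hence also in K, T (this S4-model is also a K-model and a T-model).
S5-tableau for the formula:
1. not (not a implies Box Dia not a) and Dia not a, w0
2. not (not a implies Box Dia not a), w0   [and-rule on 1]
3. Dia not a, w0   [and-rule on 1]
4. not a, w0   [neg-implies-rule on 2]
5. not Box Dia not a, w0   [neg-implies-rule on 2]
6. not a, w1   [Dia-rule on 3: fresh world w1, w0Rw1]
7. not Dia not a, w2   [neg-Box-rule on 5: fresh world w2, w0Rw2]
8. a, w0   [neg-Dia-rule on 7 via w2Rw0]
Accessibility: w0Rw0, w0Rw1, w0Rw2, w1Rw0, w1Rw1, w1Rw2, w2Rw0, w2Rw1, w2Rw2
Branch closes: a and not a both at w0.
Every branch closes (one shown): unsatisfiable in S5.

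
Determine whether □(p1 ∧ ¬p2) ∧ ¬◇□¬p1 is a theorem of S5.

Tableau for the negation ¬(□(p1 ∧ ¬p2) ∧ ¬◇□¬p1):
1. ¬(□(p1 ∧ ¬p2) ∧ ¬◇□¬p1), w0
2. ◇□¬p1, w0
3. □¬p1, w1
4. ¬p1, w0
5. ¬p1, w1
Accessibility: w0Rw0, w0Rw1, w1Rw0, w1Rw1
The negation has an open branch (countermodel exists).

No, not valid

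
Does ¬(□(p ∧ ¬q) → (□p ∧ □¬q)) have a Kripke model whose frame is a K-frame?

Unsatisfiable

1. ¬(□(p ∧ ¬q) → (□p ∧ □¬q)), w0
2. □(p ∧ ¬q), w0   [¬→-rule on 1]
3. ¬(□p ∧ □¬q), w0   [¬→-rule on 1]
4. ¬□¬q, w0   [¬∧-rule on 3 (branches; this branch)]
5. q, w1   [¬□-rule on 4: fresh world w1, w0Rw1]
6. p ∧ ¬q, w1   [□-rule on 2 via w0Rw1]
7. p, w1   [∧-rule on 6]
8. ¬q, w1   [∧-rule on 6]
Accessibility: w0Rw1
Branch closes: q and ¬q both at w1.
Every branch closes; the branch above is one of them.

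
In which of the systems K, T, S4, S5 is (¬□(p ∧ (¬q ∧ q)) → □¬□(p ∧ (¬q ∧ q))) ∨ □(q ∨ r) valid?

T, S4, S5

K-tableau for the negation ¬((¬□(p ∧ (¬q ∧ q)) → □¬□(p ∧ (¬q ∧ q))) ∨ □(q ∨ r)):
1. ¬((¬□(p ∧ (¬q ∧ q)) → □¬□(p ∧ (¬q ∧ q))) ∨ □(q ∨ r)), u
2. ¬(¬□(p ∧ (¬q ∧ q)) → □¬□(p ∧ (¬q ∧ q))), u   [¬∨-rule on 1]
3. ¬□(q ∨ r), u   [¬∨-rule on 1]
4. ¬□(p ∧ (¬q ∧ q)), u   [¬→-rule on 2]
5. ¬□¬□(p ∧ (¬q ∧ q)), u   [¬→-rule on 2]
6. ¬(q ∨ r), v   [¬□-rule on 3: fresh world v, uRv]
7. ¬q, v   [¬∨-rule on 6]
8. ¬r, v   [¬∨-rule on 6]
9. ¬(p ∧ (¬q ∧ q)), w   [¬□-rule on 4: fresh world w, uRw]
10. ¬(¬q ∧ q), w   [¬∧-rule on 9 (branches; this branch)]
11. ¬q, w   [¬∧-rule on 10 (branches; this branch)]
12. □(p ∧ (¬q ∧ q)), x   [¬□-rule on 5: fresh world x, uRx]
Accessibility: uRv, uRw, uRx
Complete open branch: countermodel on a K-frame, so not valid in K.
T-tableau for the negation ¬((¬□(p ∧ (¬q ∧ q)) → □¬□(p ∧ (¬q ∧ q))) ∨ □(q ∨ r)):
1. ¬((¬□(p ∧ (¬q ∧ q)) → □¬□(p ∧ (¬q ∧ q))) ∨ □(q ∨ r)), u
2. ¬(¬□(p ∧ (¬q ∧ q)) → □¬□(p ∧ (¬q ∧ q))), u   [¬∨-rule on 1]
3. ¬□(q ∨ r), u   [¬∨-rule on 1]
4. ¬□(p ∧ (¬q ∧ q)), u   [¬→-rule on 2]
5. ¬□¬□(p ∧ (¬q ∧ q)), u   [¬→-rule on 2]
6. ¬(q ∨ r), v   [¬□-rule on 3: fresh world v, uRv]
7. ¬q, v   [¬∨-rule on 6]
8. ¬r, v   [¬∨-rule on 6]
9. ¬(p ∧ (¬q ∧ q)), w   [¬□-rule on 4: fresh world w, uRw]
10. ¬(¬q ∧ q), w   [¬∧-rule on 9 (branches; this branch)]
11. ¬q, w   [¬∧-rule on 10 (branches; this branch)]
12. □(p ∧ (¬q ∧ q)), x   [¬□-rule on 5: fresh world x, uRx]
13. p ∧ (¬q ∧ q), x   [□-rule on 12 via xRx]
14. p, x   [∧-rule on 13]
15. ¬q ∧ q, x   [∧-rule on 13]
16. ¬q, x   [∧-rule on 15]
17. q, x   [∧-rule on 15]
Accessibility: uRu, uRv, uRw, uRx, vRv, wRw, xRx
Branch closes: q and ¬q both at x.
Every branch closes (one shown): valid in T, hence also in S4, S5 (every theorem of T is a theorem of S4 and S5).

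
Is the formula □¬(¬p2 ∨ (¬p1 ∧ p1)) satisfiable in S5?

Satisfiable

1. □¬(¬p2 ∨ (¬p1 ∧ p1)), 0
2. ¬(¬p2 ∨ (¬p1 ∧ p1)), 0
3. p2, 0
4. ¬(¬p1 ∧ p1), 0
5. ¬p1, 0
Accessibility: 0R0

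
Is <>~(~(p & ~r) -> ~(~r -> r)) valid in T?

Tableau for the negation ~<>~(~(p & ~r) -> ~(~r -> r)):
1. ~<>~(~(p & ~r) -> ~(~r -> r)), w0
2. ~(p & ~r) -> ~(~r -> r), w0   [~<>-rule on 1 via w0Rw0]
3. ~(~r -> r), w0   [->-rule on 2 (branches; this branch)]
4. ~r, w0   [~->-rule on 3]
Accessibility: w0Rw0
The negation has an open branch (countermodel exists).

Not valid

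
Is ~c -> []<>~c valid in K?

Tableau for the negation ~(~c -> []<>~c):
1. ~(~c -> []<>~c), u
2. ~c, u
3. ~[]<>~c, u
4. ~<>~c, v
Accessibility: uRv
The negation has an open branch (countermodel exists).

Not valid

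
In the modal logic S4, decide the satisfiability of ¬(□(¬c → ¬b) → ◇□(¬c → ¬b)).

Unsatisfiable

1. ¬(□(¬c → ¬b) → ◇□(¬c → ¬b)), w0
2. □(¬c → ¬b), w0
3. ¬◇□(¬c → ¬b), w0
4. ¬c → ¬b, w0
5. ¬□(¬c → ¬b), w0
6. ¬b, w0
7. ¬(¬c → ¬b), w1
8. ¬c, w1
9. b, w1
10. ¬c → ¬b, w1
11. ¬□(¬c → ¬b), w1
12. ¬b, w1
Accessibility: w0Rw0, w0Rw1, w1Rw1
Branch closes: b and ¬b both at w1.
Every branch closes; the branch above is one of them.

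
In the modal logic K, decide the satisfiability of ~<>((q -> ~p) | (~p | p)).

1. ~<>((q -> ~p) | (~p | p)), u

Satisfiable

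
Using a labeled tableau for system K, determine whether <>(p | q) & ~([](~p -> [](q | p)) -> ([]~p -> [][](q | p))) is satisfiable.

1. <>(p | q) & ~([](~p -> [](q | p)) -> ([]~p -> [][](q | p))), 0
2. <>(p | q), 0
3. ~([](~p -> [](q | p)) -> ([]~p -> [][](q | p))), 0
4. [](~p -> [](q | p)), 0
5. ~([]~p -> [][](q | p)), 0
6. []~p, 0
7. ~[][](q | p), 0
8. p | q, 1
9. ~p -> [](q | p), 1
10. ~p, 1
11. q, 1
12. [](q | p), 1
13. ~[](q | p), 2
14. ~p -> [](q | p), 2
15. ~p, 2
16. [](q | p), 2
17. ~(q | p), 3
18. ~q, 3
19. ~p, 3
20. q | p, 3
21. p, 3
Accessibility: 0R1, 0R2, 2R3
Branch closes: p and ~p both at 3.
All branches of the tableau close; one closing branch shown above.

Unsatisfiable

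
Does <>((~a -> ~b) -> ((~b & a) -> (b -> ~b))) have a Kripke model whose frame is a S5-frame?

1. <>((~a -> ~b) -> ((~b & a) -> (b -> ~b))), 0
2. (~a -> ~b) -> ((~b & a) -> (b -> ~b)), 1
3. (~b & a) -> (b -> ~b), 1
4. b -> ~b, 1
5. ~b, 1
Accessibility: 0R0, 0R1, 1R0, 1R1

Satisfiable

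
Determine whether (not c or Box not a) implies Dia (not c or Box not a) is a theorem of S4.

Tableau for the negation not ((not c or Box not a) implies Dia (not c or Box not a)):
1. not ((not c or Box not a) implies Dia (not c or Box not a)), 0
2. not c or Box not a, 0
3. not Dia (not c or Box not a), 0
4. not (not c or Box not a), 0
5. c, 0
6. not Box not a, 0
7. Box not a, 0
8. not a, 0
9. a, 1
10. not (not c or Box not a), 1
11. c, 1
12. not Box not a, 1
13. not a, 1
Accessibility: 0R0, 0R1, 1R1
Branch closes: a and not a both at 1.
All branches of the negation close; one closing branch shown above.

Valid in S4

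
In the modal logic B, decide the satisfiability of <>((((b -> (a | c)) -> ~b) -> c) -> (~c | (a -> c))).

Yes, satisfiable

1. <>((((b -> (a | c)) -> ~b) -> c) -> (~c | (a -> c))), u
2. (((b -> (a | c)) -> ~b) -> c) -> (~c | (a -> c)), v   [<>-rule on 1: fresh world v, uRv]
3. ~c | (a -> c), v   [->-rule on 2 (branches; this branch)]
4. a -> c, v   [|-rule on 3 (branches; this branch)]
5. c, v   [->-rule on 4 (branches; this branch)]
Accessibility: uRu, uRv, vRu, vRv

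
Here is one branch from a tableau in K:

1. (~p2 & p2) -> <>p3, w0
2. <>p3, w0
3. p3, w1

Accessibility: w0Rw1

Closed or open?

No atom appears with both signs at the same world.

Not closed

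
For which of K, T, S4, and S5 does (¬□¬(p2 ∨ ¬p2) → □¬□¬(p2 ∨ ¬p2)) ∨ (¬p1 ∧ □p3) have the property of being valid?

T, S4, S5

K-tableau for the negation ¬((¬□¬(p2 ∨ ¬p2) → □¬□¬(p2 ∨ ¬p2)) ∨ (¬p1 ∧ □p3)):
1. ¬((¬□¬(p2 ∨ ¬p2) → □¬□¬(p2 ∨ ¬p2)) ∨ (¬p1 ∧ □p3)), u
2. ¬(¬□¬(p2 ∨ ¬p2) → □¬□¬(p2 ∨ ¬p2)), u   [¬∨-rule on 1]
3. ¬(¬p1 ∧ □p3), u   [¬∨-rule on 1]
4. ¬□¬(p2 ∨ ¬p2), u   [¬→-rule on 2]
5. ¬□¬□¬(p2 ∨ ¬p2), u   [¬→-rule on 2]
6. ¬□p3, u   [¬∧-rule on 3 (branches; this branch)]
7. p2 ∨ ¬p2, v   [¬□-rule on 4: fresh world v, uRv]
8. ¬p2, v   [∨-rule on 7 (branches; this branch)]
9. □¬(p2 ∨ ¬p2), w   [¬□-rule on 5: fresh world w, uRw]
10. ¬p3, x   [¬□-rule on 6: fresh world x, uRx]
Accessibility: uRv, uRw, uRx
Complete open branch: countermodel on a K-frame, so not valid in K.
T-tableau for the negation ¬((¬□¬(p2 ∨ ¬p2) → □¬□¬(p2 ∨ ¬p2)) ∨ (¬p1 ∧ □p3)):
1. ¬((¬□¬(p2 ∨ ¬p2) → □¬□¬(p2 ∨ ¬p2)) ∨ (¬p1 ∧ □p3)), u
2. ¬(¬□¬(p2 ∨ ¬p2) → □¬□¬(p2 ∨ ¬p2)), u   [¬∨-rule on 1]
3. ¬(¬p1 ∧ □p3), u   [¬∨-rule on 1]
4. ¬□¬(p2 ∨ ¬p2), u   [¬→-rule on 2]
5. ¬□¬□¬(p2 ∨ ¬p2), u   [¬→-rule on 2]
6. ¬□p3, u   [¬∧-rule on 3 (branches; this branch)]
7. p2 ∨ ¬p2, v   [¬□-rule on 4: fresh world v, uRv]
8. ¬p2, v   [∨-rule on 7 (branches; this branch)]
9. □¬(p2 ∨ ¬p2), w   [¬□-rule on 5: fresh world w, uRw]
10. ¬(p2 ∨ ¬p2), w   [□-rule on 9 via wRw]
11. ¬p2, w   [¬∨-rule on 10]
12. p2, w   [¬∨-rule on 10]
Accessibility: uRu, uRv, uRw, vRv, wRw
Branch closes: p2 and ¬p2 both at w.
Every branch closes (one shown): valid in T, hence also in S4, S5 (every theorem of T is a theorem of S4 and S5).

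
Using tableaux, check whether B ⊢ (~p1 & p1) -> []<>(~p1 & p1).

Valid in B

Tableau for the negation ~((~p1 & p1) -> []<>(~p1 & p1)):
1. ~((~p1 & p1) -> []<>(~p1 & p1)), u
2. ~p1 & p1, u   [~->-rule on 1]
3. ~[]<>(~p1 & p1), u   [~->-rule on 1]
4. ~p1, u   [&-rule on 2]
5. p1, u   [&-rule on 2]
Accessibility: uRu
Branch closes: p1 and ~p1 both at u.
All branches of the negation close; one closing branch shown above.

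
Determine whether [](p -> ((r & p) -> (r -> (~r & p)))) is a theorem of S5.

Tableau for the negation ~[](p -> ((r & p) -> (r -> (~r & p)))):
1. ~[](p -> ((r & p) -> (r -> (~r & p)))), u
2. ~(p -> ((r & p) -> (r -> (~r & p)))), v
3. p, v
4. ~((r & p) -> (r -> (~r & p))), v
5. r & p, v
6. ~(r -> (~r & p)), v
7. r, v
8. ~(~r & p), v
Accessibility: uRu, uRv, vRu, vRv
The negation has an open branch (countermodel exists).

Invalid (countermodel exists)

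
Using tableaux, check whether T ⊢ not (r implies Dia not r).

Not valid

Tableau for the negation r implies Dia not r:
1. r implies Dia not r, 0
2. Dia not r, 0
3. not r, 1
Accessibility: 0R0, 0R1, 1R1
The negation has an open branch (countermodel exists).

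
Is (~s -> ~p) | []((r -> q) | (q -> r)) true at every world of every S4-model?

Valid in S4

Tableau for the negation ~((~s -> ~p) | []((r -> q) | (q -> r))):
1. ~((~s -> ~p) | []((r -> q) | (q -> r))), u
2. ~(~s -> ~p), u
3. ~[]((r -> q) | (q -> r)), u
4. ~s, u
5. p, u
6. ~((r -> q) | (q -> r)), v
7. ~(r -> q), v
8. ~(q -> r), v
9. r, v
10. ~q, v
11. q, v
12. ~r, v
Accessibility: uRu, uRv, vRv
Branch closes: q and ~q both at v.
All branches of the negation close; one closing branch shown above.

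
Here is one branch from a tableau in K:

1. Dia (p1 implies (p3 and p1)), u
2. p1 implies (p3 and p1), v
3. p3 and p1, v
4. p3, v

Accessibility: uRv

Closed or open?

Not closed

No atom appears with both signs at the same world.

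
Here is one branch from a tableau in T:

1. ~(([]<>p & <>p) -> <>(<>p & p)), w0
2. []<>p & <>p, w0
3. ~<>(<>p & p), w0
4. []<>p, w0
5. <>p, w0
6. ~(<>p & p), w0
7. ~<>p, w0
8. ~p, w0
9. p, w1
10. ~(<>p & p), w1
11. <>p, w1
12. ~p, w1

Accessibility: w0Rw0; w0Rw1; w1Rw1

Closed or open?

Yes, closed

Both p and ~p appear at w1.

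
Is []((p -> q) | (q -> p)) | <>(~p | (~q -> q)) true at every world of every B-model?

Tableau for the negation ~([]((p -> q) | (q -> p)) | <>(~p | (~q -> q))):
1. ~([]((p -> q) | (q -> p)) | <>(~p | (~q -> q))), w0
2. ~[]((p -> q) | (q -> p)), w0
3. ~<>(~p | (~q -> q)), w0
4. ~(~p | (~q -> q)), w0
5. p, w0
6. ~(~q -> q), w0
7. ~q, w0
8. ~((p -> q) | (q -> p)), w1
9. ~(p -> q), w1
10. ~(q -> p), w1
11. p, w1
12. ~q, w1
13. q, w1
14. ~p, w1
Accessibility: w0Rw0, w0Rw1, w1Rw0, w1Rw1
Branch closes: q and ~q both at w1.
Every branch of the negation's tableau closes; the branch above is one of them.

Valid in B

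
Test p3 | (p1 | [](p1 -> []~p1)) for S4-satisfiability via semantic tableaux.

1. p3 | (p1 | [](p1 -> []~p1)), w0
2. p1 | [](p1 -> []~p1), w0
3. [](p1 -> []~p1), w0
4. p1 -> []~p1, w0
5. []~p1, w0
6. ~p1, w0
Accessibility: w0Rw0

Satisfiable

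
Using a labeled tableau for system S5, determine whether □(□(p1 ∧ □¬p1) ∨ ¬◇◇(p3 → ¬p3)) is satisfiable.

Satisfiable

1. □(□(p1 ∧ □¬p1) ∨ ¬◇◇(p3 → ¬p3)), w0
2. □(p1 ∧ □¬p1) ∨ ¬◇◇(p3 → ¬p3), w0
3. ¬◇◇(p3 → ¬p3), w0
4. ¬◇(p3 → ¬p3), w0
5. ¬(p3 → ¬p3), w0
6. p3, w0
Accessibility: w0Rw0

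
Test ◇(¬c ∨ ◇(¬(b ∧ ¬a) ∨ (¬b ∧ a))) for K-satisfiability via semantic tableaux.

1. ◇(¬c ∨ ◇(¬(b ∧ ¬a) ∨ (¬b ∧ a))), 0
2. ¬c ∨ ◇(¬(b ∧ ¬a) ∨ (¬b ∧ a)), 1
3. ◇(¬(b ∧ ¬a) ∨ (¬b ∧ a)), 1
4. ¬(b ∧ ¬a) ∨ (¬b ∧ a), 2
5. ¬b ∧ a, 2
6. ¬b, 2
7. a, 2
Accessibility: 0R1, 1R2

Satisfiable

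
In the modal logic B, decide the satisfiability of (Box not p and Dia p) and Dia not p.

Unsatisfiable

1. (Box not p and Dia p) and Dia not p, 0
2. Box not p and Dia p, 0
3. Dia not p, 0
4. Box not p, 0
5. Dia p, 0
6. not p, 0
7. not p, 1
8. p, 2
9. not p, 2
Accessibility: 0R0, 0R1, 0R2, 1R0, 1R1, 2R0, 2R2
Branch closes: p and not p both at 2.
Every branch closes; the branch above is one of them.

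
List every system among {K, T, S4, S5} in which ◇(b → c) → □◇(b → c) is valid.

S5

S4-tableau for the negation ¬(◇(b → c) → □◇(b → c)):
1. ¬(◇(b → c) → □◇(b → c)), w0
2. ◇(b → c), w0
3. ¬□◇(b → c), w0
4. b → c, w1
5. c, w1
6. ¬◇(b → c), w2
7. ¬(b → c), w2
8. b, w2
9. ¬c, w2
Accessibility: w0Rw0, w0Rw1, w0Rw2, w1Rw1, w2Rw2
Complete open branch: countermodel on an S4-frame, so not valid in S4, nor in K, T (the same frame is also a K-frame and a T-frame).
S5-tableau for the negation ¬(◇(b → c) → □◇(b → c)):
1. ¬(◇(b → c) → □◇(b → c)), w0
2. ◇(b → c), w0
3. ¬□◇(b → c), w0
4. b → c, w1
5. c, w1
6. ¬◇(b → c), w2
7. ¬(b → c), w0
8. b, w0
9. ¬c, w0
10. ¬(b → c), w1
11. b, w1
12. ¬c, w1
Accessibility: w0Rw0, w0Rw1, w0Rw2, w1Rw0, w1Rw1, w1Rw2, w2Rw0, w2Rw1, w2Rw2
Branch closes: c and ¬c both at w1.
Every branch closes (one shown): valid in S5.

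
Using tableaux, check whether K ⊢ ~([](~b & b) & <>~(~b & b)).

Tableau for the negation [](~b & b) & <>~(~b & b):
1. [](~b & b) & <>~(~b & b), 0
2. [](~b & b), 0
3. <>~(~b & b), 0
4. ~(~b & b), 1
5. ~b & b, 1
6. ~b, 1
7. b, 1
Accessibility: 0R1
Branch closes: b and ~b both at 1.
Every branch of the negation's tableau closes; the branch above is one of them.

Valid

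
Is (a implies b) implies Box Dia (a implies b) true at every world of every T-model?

No, not valid

Tableau for the negation not ((a implies b) implies Box Dia (a implies b)):
1. not ((a implies b) implies Box Dia (a implies b)), 0
2. a implies b, 0
3. not Box Dia (a implies b), 0
4. b, 0
5. not Dia (a implies b), 1
6. not (a implies b), 1
7. a, 1
8. not b, 1
Accessibility: 0R0, 0R1, 1R1
The negation has an open branch (countermodel exists).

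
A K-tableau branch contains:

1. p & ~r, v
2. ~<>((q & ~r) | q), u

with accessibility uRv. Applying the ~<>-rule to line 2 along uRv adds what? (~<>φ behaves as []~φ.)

~((q & ~r) | q), v

~<>φ behaves as []~φ: propagate the negated body to each accessible world.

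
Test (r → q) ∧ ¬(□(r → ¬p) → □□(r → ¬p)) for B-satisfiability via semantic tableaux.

1. (r → q) ∧ ¬(□(r → ¬p) → □□(r → ¬p)), w0
2. r → q, w0
3. ¬(□(r → ¬p) → □□(r → ¬p)), w0
4. □(r → ¬p), w0
5. ¬□□(r → ¬p), w0
6. r → ¬p, w0
7. q, w0
8. ¬p, w0
9. ¬□(r → ¬p), w1
10. r → ¬p, w1
11. ¬p, w1
12. ¬(r → ¬p), w2
13. r, w2
14. p, w2
Accessibility: w0Rw0, w0Rw1, w1Rw0, w1Rw1, w1Rw2, w2Rw1, w2Rw2

Satisfiable (open branch found)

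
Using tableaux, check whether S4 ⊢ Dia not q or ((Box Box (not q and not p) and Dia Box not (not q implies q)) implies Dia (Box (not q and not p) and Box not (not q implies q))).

Tableau for the negation not (Dia not q or ((Box Box (not q and not p) and Dia Box not (not q implies q)) implies Dia (Box (not q and not p) and Box not (not q implies q)))):
1. not (Dia not q or ((Box Box (not q and not p) and Dia Box not (not q implies q)) implies Dia (Box (not q and not p) and Box not (not q implies q)))), 0
2. not Dia not q, 0   [neg-or-rule on 1]
3. not ((Box Box (not q and not p) and Dia Box not (not q implies q)) implies Dia (Box (not q and not p) and Box not (not q implies q))), 0   [neg-or-rule on 1]
4. Box Box (not q and not p) and Dia Box not (not q implies q), 0   [neg-implies-rule on 3]
5. not Dia (Box (not q and not p) and Box not (not q implies q)), 0   [neg-implies-rule on 3]
6. Box Box (not q and not p), 0   [and-rule on 4]
7. Dia Box not (not q implies q), 0   [and-rule on 4]
8. q, 0   [neg-Dia-rule on 2 via 0R0]
9. not (Box (not q and not p) and Box not (not q implies q)), 0   [neg-Dia-rule on 5 via 0R0]
10. Box (not q and not p), 0   [Box-rule on 6 via 0R0]
11. not q and not p, 0   [Box-rule on 10 via 0R0]
12. not q, 0   [and-rule on 11]
13. not p, 0   [and-rule on 11]
Accessibility: 0R0
Branch closes: q and not q both at 0.
Every branch of the negation's tableau closes; the branch above is one of them.

Valid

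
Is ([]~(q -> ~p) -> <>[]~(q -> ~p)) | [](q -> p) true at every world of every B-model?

Tableau for the negation ~(([]~(q -> ~p) -> <>[]~(q -> ~p)) | [](q -> p)):
1. ~(([]~(q -> ~p) -> <>[]~(q -> ~p)) | [](q -> p)), 0
2. ~([]~(q -> ~p) -> <>[]~(q -> ~p)), 0   [~|-rule on 1]
3. ~[](q -> p), 0   [~|-rule on 1]
4. []~(q -> ~p), 0   [~->-rule on 2]
5. ~<>[]~(q -> ~p), 0   [~->-rule on 2]
6. ~(q -> ~p), 0   [[]-rule on 4 via 0R0]
7. q, 0   [~->-rule on 6]
8. p, 0   [~->-rule on 6]
9. ~[]~(q -> ~p), 0   [~<>-rule on 5 via 0R0]
10. ~(q -> p), 1   [~[]-rule on 3: fresh world 1, 0R1]
11. q, 1   [~->-rule on 10]
12. ~p, 1   [~->-rule on 10]
13. ~(q -> ~p), 1   [[]-rule on 4 via 0R1]
14. p, 1   [~->-rule on 13]
Accessibility: 0R0, 0R1, 1R0, 1R1
Branch closes: p and ~p both at 1.
All branches of the negation close; one closing branch shown above.

Valid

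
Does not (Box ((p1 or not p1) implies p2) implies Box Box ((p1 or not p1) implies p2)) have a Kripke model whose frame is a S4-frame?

1. not (Box ((p1 or not p1) implies p2) implies Box Box ((p1 or not p1) implies p2)), w0
2. Box ((p1 or not p1) implies p2), w0
3. not Box Box ((p1 or not p1) implies p2), w0
4. (p1 or not p1) implies p2, w0
5. p2, w0
6. not Box ((p1 or not p1) implies p2), w1
7. (p1 or not p1) implies p2, w1
8. p2, w1
9. not ((p1 or not p1) implies p2), w2
10. p1 or not p1, w2
11. not p2, w2
12. (p1 or not p1) implies p2, w2
13. not p1, w2
14. not (p1 or not p1), w2
15. p1, w2
Accessibility: w0Rw0, w0Rw1, w0Rw2, w1Rw1, w1Rw2, w2Rw2
Branch closes: p1 and not p1 both at w2.
(One branch shown.) All branches close.

No, unsatisfiable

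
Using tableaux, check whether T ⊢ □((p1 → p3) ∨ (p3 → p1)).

Tableau for the negation ¬□((p1 → p3) ∨ (p3 → p1)):
1. ¬□((p1 → p3) ∨ (p3 → p1)), w0
2. ¬((p1 → p3) ∨ (p3 → p1)), w1
3. ¬(p1 → p3), w1
4. ¬(p3 → p1), w1
5. p1, w1
6. ¬p3, w1
7. p3, w1
8. ¬p1, w1
Accessibility: w0Rw0, w0Rw1, w1Rw1
Branch closes: p3 and ¬p3 both at w1.
Every branch of the negation's tableau closes; the branch above is one of them.

Valid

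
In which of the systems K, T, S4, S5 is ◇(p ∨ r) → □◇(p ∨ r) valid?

S5

S5-tableau for the negation ¬(◇(p ∨ r) → □◇(p ∨ r)):
1. ¬(◇(p ∨ r) → □◇(p ∨ r)), w0
2. ◇(p ∨ r), w0
3. ¬□◇(p ∨ r), w0
4. p ∨ r, w1
5. r, w1
6. ¬◇(p ∨ r), w2
7. ¬(p ∨ r), w0
8. ¬p, w0
9. ¬r, w0
10. ¬(p ∨ r), w1
11. ¬p, w1
12. ¬r, w1
Accessibility: w0Rw0, w0Rw1, w0Rw2, w1Rw0, w1Rw1, w1Rw2, w2Rw0, w2Rw1, w2Rw2
Branch closes: r and ¬r both at w1.
Every branch closes (one shown): valid in S5.
S4-tableau for the negation ¬(◇(p ∨ r) → □◇(p ∨ r)):
1. ¬(◇(p ∨ r) → □◇(p ∨ r)), w0
2. ◇(p ∨ r), w0
3. ¬□◇(p ∨ r), w0
4. p ∨ r, w1
5. r, w1
6. ¬◇(p ∨ r), w2
7. ¬(p ∨ r), w2
8. ¬p, w2
9. ¬r, w2
Accessibility: w0Rw0, w0Rw1, w0Rw2, w1Rw1, w2Rw2
Complete open branch: countermodel on an S4-frame, so not valid in S4, nor in K, T (the same frame is also a K-frame and a T-frame).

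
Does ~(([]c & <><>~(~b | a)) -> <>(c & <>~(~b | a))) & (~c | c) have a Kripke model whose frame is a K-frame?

1. ~(([]c & <><>~(~b | a)) -> <>(c & <>~(~b | a))) & (~c | c), u
2. ~(([]c & <><>~(~b | a)) -> <>(c & <>~(~b | a))), u
3. ~c | c, u
4. []c & <><>~(~b | a), u
5. ~<>(c & <>~(~b | a)), u
6. []c, u
7. <><>~(~b | a), u
8. c, u
9. <>~(~b | a), v
10. ~(c & <>~(~b | a)), v
11. c, v
12. ~<>~(~b | a), v
13. ~(~b | a), w
14. b, w
15. ~a, w
16. ~b | a, w
17. a, w
Accessibility: uRv, vRw
Branch closes: a and ~a both at w.
Every branch closes; the branch above is one of them.

Unsatisfiable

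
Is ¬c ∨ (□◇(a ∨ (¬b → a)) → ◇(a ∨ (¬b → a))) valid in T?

Tableau for the negation ¬(¬c ∨ (□◇(a ∨ (¬b → a)) → ◇(a ∨ (¬b → a)))):
1. ¬(¬c ∨ (□◇(a ∨ (¬b → a)) → ◇(a ∨ (¬b → a)))), w0
2. c, w0   [¬∨-rule on 1]
3. ¬(□◇(a ∨ (¬b → a)) → ◇(a ∨ (¬b → a))), w0   [¬∨-rule on 1]
4. □◇(a ∨ (¬b → a)), w0   [¬→-rule on 3]
5. ¬◇(a ∨ (¬b → a)), w0   [¬→-rule on 3]
6. ◇(a ∨ (¬b → a)), w0   [□-rule on 4 via w0Rw0]
7. ¬(a ∨ (¬b → a)), w0   [¬◇-rule on 5 via w0Rw0]
8. ¬a, w0   [¬∨-rule on 7]
9. ¬(¬b → a), w0   [¬∨-rule on 7]
10. ¬b, w0   [¬→-rule on 9]
11. a ∨ (¬b → a), w1   [◇-rule on 6: fresh world w1, w0Rw1]
12. ◇(a ∨ (¬b → a)), w1   [□-rule on 4 via w0Rw1]
13. ¬(a ∨ (¬b → a)), w1   [¬◇-rule on 5 via w0Rw1]
14. ¬a, w1   [¬∨-rule on 13]
15. ¬(¬b → a), w1   [¬∨-rule on 13]
16. ¬b, w1   [¬→-rule on 15]
17. ¬b → a, w1   [∨-rule on 11 (branches; this branch)]
18. a, w1   [→-rule on 17 (branches; this branch)]
Accessibility: w0Rw0, w0Rw1, w1Rw1
Branch closes: a and ¬a both at w1.
All branches of the negation close; one closing branch shown above.

Yes, valid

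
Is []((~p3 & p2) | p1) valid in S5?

No, not valid

Tableau for the negation ~[]((~p3 & p2) | p1):
1. ~[]((~p3 & p2) | p1), w0
2. ~((~p3 & p2) | p1), w1
3. ~(~p3 & p2), w1
4. ~p1, w1
5. ~p2, w1
Accessibility: w0Rw0, w0Rw1, w1Rw0, w1Rw1
The negation has an open branch (countermodel exists).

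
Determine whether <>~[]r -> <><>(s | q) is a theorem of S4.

Tableau for the negation ~(<>~[]r -> <><>(s | q)):
1. ~(<>~[]r -> <><>(s | q)), u
2. <>~[]r, u   [~->-rule on 1]
3. ~<><>(s | q), u   [~->-rule on 1]
4. ~<>(s | q), u   [~<>-rule on 3 via uRu]
5. ~(s | q), u   [~<>-rule on 4 via uRu]
6. ~s, u   [~|-rule on 5]
7. ~q, u   [~|-rule on 5]
8. ~[]r, v   [<>-rule on 2: fresh world v, uRv]
9. ~<>(s | q), v   [~<>-rule on 3 via uRv]
10. ~(s | q), v   [~<>-rule on 4 via uRv]
11. ~s, v   [~|-rule on 10]
12. ~q, v   [~|-rule on 10]
13. ~r, w   [~[]-rule on 8: fresh world w, vRw]
14. ~<>(s | q), w   [~<>-rule on 3 via uRw]
15. ~(s | q), w   [~<>-rule on 4 via uRw]
16. ~s, w   [~|-rule on 15]
17. ~q, w   [~|-rule on 15]
Accessibility: uRu, uRv, uRw, vRv, vRw, wRw
The negation has an open branch (countermodel exists).

Not valid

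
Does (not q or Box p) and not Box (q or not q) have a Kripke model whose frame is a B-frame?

No, unsatisfiable

1. (not q or Box p) and not Box (q or not q), 0
2. not q or Box p, 0   [and-rule on 1]
3. not Box (q or not q), 0   [and-rule on 1]
4. Box p, 0   [or-rule on 2 (branches; this branch)]
5. p, 0   [Box-rule on 4 via 0R0]
6. not (q or not q), 1   [neg-Box-rule on 3: fresh world 1, 0R1]
7. not q, 1   [neg-or-rule on 6]
8. q, 1   [neg-or-rule on 6]
Accessibility: 0R0, 0R1, 1R0, 1R1
Branch closes: q and not q both at 1.
Every branch closes; the branch above is one of them.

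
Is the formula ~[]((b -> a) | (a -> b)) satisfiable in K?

Unsatisfiable (every branch closes)

1. ~[]((b -> a) | (a -> b)), u
2. ~((b -> a) | (a -> b)), v
3. ~(b -> a), v
4. ~(a -> b), v
5. b, v
6. ~a, v
7. a, v
8. ~b, v
Accessibility: uRv
Branch closes: a and ~a both at v.
(One branch shown.) All branches close.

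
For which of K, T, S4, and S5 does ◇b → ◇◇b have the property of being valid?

T-tableau for the negation ¬(◇b → ◇◇b):
1. ¬(◇b → ◇◇b), u
2. ◇b, u
3. ¬◇◇b, u
4. ¬◇b, u
5. ¬b, u
6. b, v
7. ¬◇b, v
8. ¬b, v
Accessibility: uRu, uRv, vRv
Branch closes: b and ¬b both at v.
Every branch closes (one shown): valid in T, hence also in S4, S5 (every theorem of T is a theorem of S4 and S5).
K-tableau for the negation ¬(◇b → ◇◇b):
1. ¬(◇b → ◇◇b), u
2. ◇b, u
3. ¬◇◇b, u
4. b, v
5. ¬◇b, v
Accessibility: uRv
Complete open branch: countermodel on a K-frame, so not valid in K.

T, S4, S5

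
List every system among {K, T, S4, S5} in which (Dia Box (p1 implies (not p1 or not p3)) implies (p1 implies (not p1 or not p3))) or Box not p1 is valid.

S5

S5-tableau for the negation not ((Dia Box (p1 implies (not p1 or not p3)) implies (p1 implies (not p1 or not p3))) or Box not p1):
1. not ((Dia Box (p1 implies (not p1 or not p3)) implies (p1 implies (not p1 or not p3))) or Box not p1), u
2. not (Dia Box (p1 implies (not p1 or not p3)) implies (p1 implies (not p1 or not p3))), u
3. not Box not p1, u
4. Dia Box (p1 implies (not p1 or not p3)), u
5. not (p1 implies (not p1 or not p3)), u
6. p1, u
7. not (not p1 or not p3), u
8. p3, u
9. p1, v
10. Box (p1 implies (not p1 or not p3)), w
11. p1 implies (not p1 or not p3), u
12. p1 implies (not p1 or not p3), v
13. p1 implies (not p1 or not p3), w
14. not p1 or not p3, u
15. not p1 or not p3, v
16. not p1 or not p3, w
17. not p3, u
Accessibility: uRu, uRv, uRw, vRu, vRv, vRw, wRu, wRv, wRw
Branch closes: p3 and not p3 both at u.
Every branch closes (one shown): valid in S5.
S4-tableau for the negation not ((Dia Box (p1 implies (not p1 or not p3)) implies (p1 implies (not p1 or not p3))) or Box not p1):
1. not ((Dia Box (p1 implies (not p1 or not p3)) implies (p1 implies (not p1 or not p3))) or Box not p1), u
2. not (Dia Box (p1 implies (not p1 or not p3)) implies (p1 implies (not p1 or not p3))), u
3. not Box not p1, u
4. Dia Box (p1 implies (not p1 or not p3)), u
5. not (p1 implies (not p1 or not p3)), u
6. p1, u
7. not (not p1 or not p3), u
8. p3, u
9. p1, v
10. Box (p1 implies (not p1 or not p3)), w
11. p1 implies (not p1 or not p3), w
12. not p1 or not p3, w
13. not p3, w
Accessibility: uRu, uRv, uRw, vRv, wRw
Complete open branch: countermodel on an S4-frame, so not valid in S4, nor in K, T (the same frame is also a K-frame and a T-frame).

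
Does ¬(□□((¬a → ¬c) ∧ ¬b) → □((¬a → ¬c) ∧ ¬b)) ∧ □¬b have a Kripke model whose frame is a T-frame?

Unsatisfiable

1. ¬(□□((¬a → ¬c) ∧ ¬b) → □((¬a → ¬c) ∧ ¬b)) ∧ □¬b, 0
2. ¬(□□((¬a → ¬c) ∧ ¬b) → □((¬a → ¬c) ∧ ¬b)), 0
3. □¬b, 0
4. □□((¬a → ¬c) ∧ ¬b), 0
5. ¬□((¬a → ¬c) ∧ ¬b), 0
6. ¬b, 0
7. □((¬a → ¬c) ∧ ¬b), 0
8. (¬a → ¬c) ∧ ¬b, 0
9. ¬a → ¬c, 0
10. ¬c, 0
11. ¬((¬a → ¬c) ∧ ¬b), 1
12. ¬b, 1
13. □((¬a → ¬c) ∧ ¬b), 1
14. (¬a → ¬c) ∧ ¬b, 1
15. ¬a → ¬c, 1
16. ¬(¬a → ¬c), 1
17. ¬a, 1
18. c, 1
19. ¬c, 1
Accessibility: 0R0, 0R1, 1R1
Branch closes: c and ¬c both at 1.
(One branch shown.) All branches close.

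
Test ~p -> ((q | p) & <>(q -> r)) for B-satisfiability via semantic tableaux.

Satisfiable (open branch found)

1. ~p -> ((q | p) & <>(q -> r)), w0
2. (q | p) & <>(q -> r), w0
3. q | p, w0
4. <>(q -> r), w0
5. p, w0
6. q -> r, w1
7. r, w1
Accessibility: w0Rw0, w0Rw1, w1Rw0, w1Rw1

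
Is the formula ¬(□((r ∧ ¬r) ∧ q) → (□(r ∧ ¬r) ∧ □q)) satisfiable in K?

1. ¬(□((r ∧ ¬r) ∧ q) → (□(r ∧ ¬r) ∧ □q)), w0
2. □((r ∧ ¬r) ∧ q), w0
3. ¬(□(r ∧ ¬r) ∧ □q), w0
4. ¬□(r ∧ ¬r), w0
5. ¬(r ∧ ¬r), w1
6. (r ∧ ¬r) ∧ q, w1
7. r ∧ ¬r, w1
8. q, w1
9. r, w1
10. ¬r, w1
Accessibility: w0Rw1
Branch closes: r and ¬r both at w1.
(One branch shown.) All branches close.

Unsatisfiable (every branch closes)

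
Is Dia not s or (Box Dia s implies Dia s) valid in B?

Yes, valid

Tableau for the negation not (Dia not s or (Box Dia s implies Dia s)):
1. not (Dia not s or (Box Dia s implies Dia s)), w0
2. not Dia not s, w0   [neg-or-rule on 1]
3. not (Box Dia s implies Dia s), w0   [neg-or-rule on 1]
4. Box Dia s, w0   [neg-implies-rule on 3]
5. not Dia s, w0   [neg-implies-rule on 3]
6. s, w0   [neg-Dia-rule on 2 via w0Rw0]
7. Dia s, w0   [Box-rule on 4 via w0Rw0]
8. not s, w0   [neg-Dia-rule on 5 via w0Rw0]
Accessibility: w0Rw0
Branch closes: s and not s both at w0.
Every branch of the negation's tableau closes; the branch above is one of them.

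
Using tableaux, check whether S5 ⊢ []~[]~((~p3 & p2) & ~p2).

Tableau for the negation ~[]~[]~((~p3 & p2) & ~p2):
1. ~[]~[]~((~p3 & p2) & ~p2), 0
2. []~((~p3 & p2) & ~p2), 1   [~[]-rule on 1: fresh world 1, 0R1]
3. ~((~p3 & p2) & ~p2), 0   [[]-rule on 2 via 1R0]
4. ~((~p3 & p2) & ~p2), 1   [[]-rule on 2 via 1R1]
5. p2, 0   [~&-rule on 3 (branches; this branch)]
6. p2, 1   [~&-rule on 4 (branches; this branch)]
Accessibility: 0R0, 0R1, 1R0, 1R1
The negation has an open branch (countermodel exists).

Invalid (countermodel exists)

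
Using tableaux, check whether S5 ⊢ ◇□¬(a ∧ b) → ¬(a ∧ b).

Tableau for the negation ¬(◇□¬(a ∧ b) → ¬(a ∧ b)):
1. ¬(◇□¬(a ∧ b) → ¬(a ∧ b)), u
2. ◇□¬(a ∧ b), u
3. a ∧ b, u
4. a, u
5. b, u
6. □¬(a ∧ b), v
7. ¬(a ∧ b), u
8. ¬(a ∧ b), v
9. ¬b, u
Accessibility: uRu, uRv, vRu, vRv
Branch closes: b and ¬b both at u.
All branches of the negation close; one closing branch shown above.

Yes, valid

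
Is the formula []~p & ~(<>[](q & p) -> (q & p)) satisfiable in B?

Unsatisfiable

1. []~p & ~(<>[](q & p) -> (q & p)), 0
2. []~p, 0
3. ~(<>[](q & p) -> (q & p)), 0
4. <>[](q & p), 0
5. ~(q & p), 0
6. ~p, 0
7. [](q & p), 1
8. ~p, 1
9. q & p, 0
10. q, 0
11. p, 0
Accessibility: 0R0, 0R1, 1R0, 1R1
Branch closes: p and ~p both at 0.
Every branch closes; the branch above is one of them.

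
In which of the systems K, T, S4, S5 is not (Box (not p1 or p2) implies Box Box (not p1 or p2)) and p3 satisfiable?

S4-tableau for the formula:
1. not (Box (not p1 or p2) implies Box Box (not p1 or p2)) and p3, w0
2. not (Box (not p1 or p2) implies Box Box (not p1 or p2)), w0
3. p3, w0
4. Box (not p1 or p2), w0
5. not Box Box (not p1 or p2), w0
6. not p1 or p2, w0
7. p2, w0
8. not Box (not p1 or p2), w1
9. not p1 or p2, w1
10. p2, w1
11. not (not p1 or p2), w2
12. p1, w2
13. not p2, w2
14. not p1 or p2, w2
15. p2, w2
Accessibility: w0Rw0, w0Rw1, w0Rw2, w1Rw1, w1Rw2, w2Rw2
Branch closes: p2 and not p2 both at w2.
Every branch closes (one shown): unsatisfiable in S4, hence also in S5 (every S5-frame is an S4-frame).
T-tableau for the formula:
1. not (Box (not p1 or p2) implies Box Box (not p1 or p2)) and p3, w0
2. not (Box (not p1 or p2) implies Box Box (not p1 or p2)), w0
3. p3, w0
4. Box (not p1 or p2), w0
5. not Box Box (not p1 or p2), w0
6. not p1 or p2, w0
7. p2, w0
8. not Box (not p1 or p2), w1
9. not p1 or p2, w1
10. p2, w1
11. not (not p1 or p2), w2
12. p1, w2
13. not p2, w2
Accessibility: w0Rw0, w0Rw1, w1Rw1, w1Rw2, w2Rw2
Complete open branch: satisfiable in T, hence also in K (this T-model is also a K-model).

K, T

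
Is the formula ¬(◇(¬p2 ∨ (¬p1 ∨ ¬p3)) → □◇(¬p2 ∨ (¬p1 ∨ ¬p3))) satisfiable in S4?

1. ¬(◇(¬p2 ∨ (¬p1 ∨ ¬p3)) → □◇(¬p2 ∨ (¬p1 ∨ ¬p3))), 0
2. ◇(¬p2 ∨ (¬p1 ∨ ¬p3)), 0
3. ¬□◇(¬p2 ∨ (¬p1 ∨ ¬p3)), 0
4. ¬p2 ∨ (¬p1 ∨ ¬p3), 1
5. ¬p1 ∨ ¬p3, 1
6. ¬p3, 1
7. ¬◇(¬p2 ∨ (¬p1 ∨ ¬p3)), 2
8. ¬(¬p2 ∨ (¬p1 ∨ ¬p3)), 2
9. p2, 2
10. ¬(¬p1 ∨ ¬p3), 2
11. p1, 2
12. p3, 2
Accessibility: 0R0, 0R1, 0R2, 1R1, 2R2

Satisfiable (open branch found)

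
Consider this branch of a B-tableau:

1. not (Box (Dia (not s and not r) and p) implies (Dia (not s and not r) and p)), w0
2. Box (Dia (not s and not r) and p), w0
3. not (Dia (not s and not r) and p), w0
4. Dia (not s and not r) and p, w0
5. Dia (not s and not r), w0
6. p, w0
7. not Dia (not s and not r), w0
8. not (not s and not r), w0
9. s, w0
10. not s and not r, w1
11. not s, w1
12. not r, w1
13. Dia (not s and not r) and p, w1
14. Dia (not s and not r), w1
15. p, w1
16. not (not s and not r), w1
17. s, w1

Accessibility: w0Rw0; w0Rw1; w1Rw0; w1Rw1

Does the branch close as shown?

Both s and not s appear at w1.

Closed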